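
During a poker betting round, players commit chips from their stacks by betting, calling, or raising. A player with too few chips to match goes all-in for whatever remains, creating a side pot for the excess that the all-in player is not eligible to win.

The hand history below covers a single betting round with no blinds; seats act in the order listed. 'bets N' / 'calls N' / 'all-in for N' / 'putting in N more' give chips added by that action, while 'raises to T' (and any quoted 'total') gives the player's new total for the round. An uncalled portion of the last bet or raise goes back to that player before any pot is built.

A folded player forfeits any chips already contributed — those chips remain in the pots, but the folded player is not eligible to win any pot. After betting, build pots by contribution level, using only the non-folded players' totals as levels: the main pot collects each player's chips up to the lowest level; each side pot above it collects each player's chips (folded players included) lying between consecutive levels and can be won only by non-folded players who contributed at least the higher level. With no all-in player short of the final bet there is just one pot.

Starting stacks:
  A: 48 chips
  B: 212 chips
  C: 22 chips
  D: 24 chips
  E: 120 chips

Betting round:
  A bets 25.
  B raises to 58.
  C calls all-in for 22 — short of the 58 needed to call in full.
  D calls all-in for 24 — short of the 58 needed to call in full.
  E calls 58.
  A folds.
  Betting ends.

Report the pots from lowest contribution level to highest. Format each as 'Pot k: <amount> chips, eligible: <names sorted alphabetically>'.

Pot 1: 110 chips, eligible: B, C, D, E
Pot 2: 8 chips, eligible: B, D, E
Pot 3: 69 chips, eligible: B, E

Derivation:
Contributions: A=25, B=58, C=22, D=24, E=58
Folded: A
Pot levels (distinct totals of non-folded players): 22, 24, 58
Layer 1-22: 22 each from A, B, C, D, E = 22*5 = 110 chips; eligible B, C, D, E
Layer 23-24: 2 each from A, B, D, E = 2*4 = 8 chips; eligible B, D, E
Layer 25-58: A 1 + B 34 + E 34 = 69 chips; eligible B, E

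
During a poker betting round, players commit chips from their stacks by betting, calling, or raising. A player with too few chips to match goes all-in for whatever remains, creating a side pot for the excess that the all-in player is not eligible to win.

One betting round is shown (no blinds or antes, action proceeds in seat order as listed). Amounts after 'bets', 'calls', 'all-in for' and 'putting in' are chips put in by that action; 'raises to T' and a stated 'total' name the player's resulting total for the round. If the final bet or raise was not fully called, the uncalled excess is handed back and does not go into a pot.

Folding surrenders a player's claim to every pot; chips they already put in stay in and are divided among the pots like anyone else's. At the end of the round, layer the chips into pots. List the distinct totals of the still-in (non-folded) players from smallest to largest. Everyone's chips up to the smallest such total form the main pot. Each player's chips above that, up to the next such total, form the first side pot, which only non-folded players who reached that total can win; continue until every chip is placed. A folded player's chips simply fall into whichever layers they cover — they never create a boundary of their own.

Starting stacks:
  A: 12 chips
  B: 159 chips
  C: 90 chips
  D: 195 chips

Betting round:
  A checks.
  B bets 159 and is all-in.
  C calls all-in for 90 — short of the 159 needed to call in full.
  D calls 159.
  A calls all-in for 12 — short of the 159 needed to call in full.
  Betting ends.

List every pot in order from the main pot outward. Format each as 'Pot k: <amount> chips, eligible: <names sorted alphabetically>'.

Pot 1: 48 chips, eligible: A, B, C, D
Pot 2: 234 chips, eligible: B, C, D
Pot 3: 138 chips, eligible: B, D

Derivation:
Contributions: A=12, B=159, C=90, D=159
Pot levels (distinct totals of non-folded players): 12, 90, 159
Layer 1-12: 12 each from A, B, C, D = 12*4 = 48 chips; eligible A, B, C, D
Layer 13-90: 78 each from B, C, D = 78*3 = 234 chips; eligible B, C, D
Layer 91-159: 69 each from B, D = 69*2 = 138 chips; eligible B, D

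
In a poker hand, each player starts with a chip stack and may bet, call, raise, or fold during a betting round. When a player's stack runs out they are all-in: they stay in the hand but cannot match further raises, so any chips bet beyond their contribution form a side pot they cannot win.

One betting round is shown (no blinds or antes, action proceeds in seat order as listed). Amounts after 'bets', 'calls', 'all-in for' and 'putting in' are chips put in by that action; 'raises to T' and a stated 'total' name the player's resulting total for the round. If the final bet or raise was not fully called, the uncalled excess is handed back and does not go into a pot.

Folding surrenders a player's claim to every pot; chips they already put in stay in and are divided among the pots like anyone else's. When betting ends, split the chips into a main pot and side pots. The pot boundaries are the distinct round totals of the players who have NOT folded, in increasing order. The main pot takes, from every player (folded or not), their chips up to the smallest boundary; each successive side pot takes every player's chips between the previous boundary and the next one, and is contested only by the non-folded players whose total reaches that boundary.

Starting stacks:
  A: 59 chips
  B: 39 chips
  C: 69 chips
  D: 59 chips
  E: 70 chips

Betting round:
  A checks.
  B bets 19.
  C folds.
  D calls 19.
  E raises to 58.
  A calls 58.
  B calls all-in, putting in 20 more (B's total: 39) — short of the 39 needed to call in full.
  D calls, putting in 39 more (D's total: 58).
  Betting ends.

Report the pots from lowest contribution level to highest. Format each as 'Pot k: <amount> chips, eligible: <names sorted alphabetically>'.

Contributions: A=58, B=39, D=58, E=58
Folded: C
Pot levels (distinct totals of non-folded players): 39, 58
Layer 1-39: 39 each from A, B, D, E = 39*4 = 156 chips; eligible A, B, D, E
Layer 40-58: 19 each from A, D, E = 19*3 = 57 chips; eligible A, D, E

Pot 1: 156 chips, eligible: A, B, D, E
Pot 2: 57 chips, eligible: A, D, E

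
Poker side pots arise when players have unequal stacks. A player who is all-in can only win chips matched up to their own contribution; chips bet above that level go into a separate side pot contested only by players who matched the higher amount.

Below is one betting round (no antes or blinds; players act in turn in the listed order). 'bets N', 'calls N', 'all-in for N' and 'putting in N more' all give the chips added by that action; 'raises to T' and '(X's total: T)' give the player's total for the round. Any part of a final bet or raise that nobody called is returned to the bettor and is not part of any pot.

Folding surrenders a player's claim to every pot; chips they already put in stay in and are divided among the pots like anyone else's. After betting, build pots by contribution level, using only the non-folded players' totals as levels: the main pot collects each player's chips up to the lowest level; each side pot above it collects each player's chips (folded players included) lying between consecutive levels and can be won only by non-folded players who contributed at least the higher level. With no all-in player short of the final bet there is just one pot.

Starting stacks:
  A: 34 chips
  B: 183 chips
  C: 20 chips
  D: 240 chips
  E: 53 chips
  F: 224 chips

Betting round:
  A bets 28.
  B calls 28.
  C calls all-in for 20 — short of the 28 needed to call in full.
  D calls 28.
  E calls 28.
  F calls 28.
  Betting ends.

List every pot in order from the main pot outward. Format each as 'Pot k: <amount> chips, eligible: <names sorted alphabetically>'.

Pot 1: 120 chips, eligible: A, B, C, D, E, F
Pot 2: 40 chips, eligible: A, B, D, E, F

Derivation:
Contributions: A=28, B=28, C=20, D=28, E=28, F=28
Pot levels (distinct totals of non-folded players): 20, 28
Layer 1-20: 20 each from A, B, C, D, E, F = 20*6 = 120 chips; eligible A, B, C, D, E, F
Layer 21-28: 8 each from A, B, D, E, F = 8*5 = 40 chips; eligible A, B, D, E, F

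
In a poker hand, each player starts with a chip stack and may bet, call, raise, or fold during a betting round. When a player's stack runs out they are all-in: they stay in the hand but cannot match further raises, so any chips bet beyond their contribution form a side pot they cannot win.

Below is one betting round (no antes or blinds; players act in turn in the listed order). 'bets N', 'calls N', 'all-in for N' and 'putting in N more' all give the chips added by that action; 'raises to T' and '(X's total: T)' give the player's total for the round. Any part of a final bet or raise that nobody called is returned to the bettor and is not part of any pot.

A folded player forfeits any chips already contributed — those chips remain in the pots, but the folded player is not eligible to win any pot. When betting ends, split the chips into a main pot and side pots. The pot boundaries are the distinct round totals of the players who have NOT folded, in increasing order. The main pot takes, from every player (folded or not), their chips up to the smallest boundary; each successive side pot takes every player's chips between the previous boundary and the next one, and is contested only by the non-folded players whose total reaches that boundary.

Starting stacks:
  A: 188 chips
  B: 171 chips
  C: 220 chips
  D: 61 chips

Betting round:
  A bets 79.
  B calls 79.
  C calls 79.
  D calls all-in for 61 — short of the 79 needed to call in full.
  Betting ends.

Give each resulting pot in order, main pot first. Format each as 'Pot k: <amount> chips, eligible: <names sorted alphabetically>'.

Contributions: A=79, B=79, C=79, D=61
Pot levels (distinct totals of non-folded players): 61, 79
Layer 1-61: 61 each from A, B, C, D = 61*4 = 244 chips; eligible A, B, C, D
Layer 62-79: 18 each from A, B, C = 18*3 = 54 chips; eligible A, B, C

Pot 1: 244 chips, eligible: A, B, C, D
Pot 2: 54 chips, eligible: A, B, C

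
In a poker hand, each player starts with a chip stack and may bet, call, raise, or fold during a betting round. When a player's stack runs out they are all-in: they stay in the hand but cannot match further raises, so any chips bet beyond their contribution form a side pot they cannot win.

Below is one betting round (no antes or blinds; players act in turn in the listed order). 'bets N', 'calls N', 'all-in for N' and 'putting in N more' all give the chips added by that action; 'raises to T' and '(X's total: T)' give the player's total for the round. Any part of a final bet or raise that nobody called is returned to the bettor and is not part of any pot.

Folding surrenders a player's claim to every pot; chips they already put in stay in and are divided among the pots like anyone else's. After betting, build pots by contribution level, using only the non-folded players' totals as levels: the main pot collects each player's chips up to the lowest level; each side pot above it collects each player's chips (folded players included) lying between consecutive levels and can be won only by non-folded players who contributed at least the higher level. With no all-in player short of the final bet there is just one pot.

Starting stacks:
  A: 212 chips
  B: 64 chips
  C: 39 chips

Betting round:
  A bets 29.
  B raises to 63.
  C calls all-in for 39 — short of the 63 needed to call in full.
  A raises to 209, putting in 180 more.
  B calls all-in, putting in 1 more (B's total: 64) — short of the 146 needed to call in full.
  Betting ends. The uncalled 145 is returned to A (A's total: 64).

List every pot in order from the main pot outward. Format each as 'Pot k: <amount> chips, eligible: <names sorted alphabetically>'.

Contributions (after 145 returned to A): A=64, B=64, C=39
Pot levels (distinct totals of non-folded players): 39, 64
Layer 1-39: 39 each from A, B, C = 39*3 = 117 chips; eligible A, B, C
Layer 40-64: 25 each from A, B = 25*2 = 50 chips; eligible A, B

Pot 1: 117 chips, eligible: A, B, C
Pot 2: 50 chips, eligible: A, B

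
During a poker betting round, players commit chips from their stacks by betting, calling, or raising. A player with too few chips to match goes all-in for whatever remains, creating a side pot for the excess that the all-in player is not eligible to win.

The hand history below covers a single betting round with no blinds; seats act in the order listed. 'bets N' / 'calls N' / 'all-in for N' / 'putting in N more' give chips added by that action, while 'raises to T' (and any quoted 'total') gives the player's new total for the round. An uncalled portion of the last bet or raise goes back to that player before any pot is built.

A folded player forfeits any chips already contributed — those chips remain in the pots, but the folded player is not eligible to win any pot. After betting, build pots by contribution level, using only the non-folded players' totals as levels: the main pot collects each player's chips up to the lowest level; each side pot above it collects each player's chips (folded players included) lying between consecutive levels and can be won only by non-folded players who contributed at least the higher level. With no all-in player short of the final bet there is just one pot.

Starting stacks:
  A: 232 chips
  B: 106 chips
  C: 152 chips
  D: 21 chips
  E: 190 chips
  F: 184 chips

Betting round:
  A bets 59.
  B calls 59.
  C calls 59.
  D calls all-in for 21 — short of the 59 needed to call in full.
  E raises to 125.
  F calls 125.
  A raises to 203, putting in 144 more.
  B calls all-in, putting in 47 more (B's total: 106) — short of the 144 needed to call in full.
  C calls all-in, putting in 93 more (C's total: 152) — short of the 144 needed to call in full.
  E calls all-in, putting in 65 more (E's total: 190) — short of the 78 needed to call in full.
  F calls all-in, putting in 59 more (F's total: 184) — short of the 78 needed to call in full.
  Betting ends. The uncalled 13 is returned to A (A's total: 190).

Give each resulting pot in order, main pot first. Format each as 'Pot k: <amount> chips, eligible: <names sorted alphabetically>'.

Pot 1: 126 chips, eligible: A, B, C, D, E, F
Pot 2: 425 chips, eligible: A, B, C, E, F
Pot 3: 184 chips, eligible: A, C, E, F
Pot 4: 96 chips, eligible: A, E, F
Pot 5: 12 chips, eligible: A, E

Derivation:
Contributions (after 13 returned to A): A=190, B=106, C=152, D=21, E=190, F=184
Pot levels (distinct totals of non-folded players): 21, 106, 152, 184, 190
Layer 1-21: 21 each from A, B, C, D, E, F = 21*6 = 126 chips; eligible A, B, C, D, E, F
Layer 22-106: 85 each from A, B, C, E, F = 85*5 = 425 chips; eligible A, B, C, E, F
Layer 107-152: 46 each from A, C, E, F = 46*4 = 184 chips; eligible A, C, E, F
Layer 153-184: 32 each from A, E, F = 32*3 = 96 chips; eligible A, E, F
Layer 185-190: 6 each from A, E = 6*2 = 12 chips; eligible A, E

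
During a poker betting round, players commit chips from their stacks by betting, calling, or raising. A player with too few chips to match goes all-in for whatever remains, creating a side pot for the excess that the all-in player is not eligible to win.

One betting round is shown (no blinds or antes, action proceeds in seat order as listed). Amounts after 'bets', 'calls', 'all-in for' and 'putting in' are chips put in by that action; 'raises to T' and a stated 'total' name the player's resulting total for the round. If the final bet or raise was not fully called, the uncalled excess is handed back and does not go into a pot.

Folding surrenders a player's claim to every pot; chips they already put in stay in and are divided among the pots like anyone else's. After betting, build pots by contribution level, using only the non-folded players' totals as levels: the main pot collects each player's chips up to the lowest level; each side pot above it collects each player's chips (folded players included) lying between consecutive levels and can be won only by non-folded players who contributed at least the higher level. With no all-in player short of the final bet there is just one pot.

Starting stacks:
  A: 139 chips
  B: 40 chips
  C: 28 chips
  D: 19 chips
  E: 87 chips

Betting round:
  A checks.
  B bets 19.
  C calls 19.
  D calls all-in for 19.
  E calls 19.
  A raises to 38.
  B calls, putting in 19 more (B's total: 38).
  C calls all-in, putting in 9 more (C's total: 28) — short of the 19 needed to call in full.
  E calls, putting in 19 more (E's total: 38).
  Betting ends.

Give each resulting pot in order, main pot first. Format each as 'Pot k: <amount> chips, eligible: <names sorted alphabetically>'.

Contributions: A=38, B=38, C=28, D=19, E=38
Pot levels (distinct totals of non-folded players): 19, 28, 38
Layer 1-19: 19 each from A, B, C, D, E = 19*5 = 95 chips; eligible A, B, C, D, E
Layer 20-28: 9 each from A, B, C, E = 9*4 = 36 chips; eligible A, B, C, E
Layer 29-38: 10 each from A, B, E = 10*3 = 30 chips; eligible A, B, E

Pot 1: 95 chips, eligible: A, B, C, D, E
Pot 2: 36 chips, eligible: A, B, C, E
Pot 3: 30 chips, eligible: A, B, E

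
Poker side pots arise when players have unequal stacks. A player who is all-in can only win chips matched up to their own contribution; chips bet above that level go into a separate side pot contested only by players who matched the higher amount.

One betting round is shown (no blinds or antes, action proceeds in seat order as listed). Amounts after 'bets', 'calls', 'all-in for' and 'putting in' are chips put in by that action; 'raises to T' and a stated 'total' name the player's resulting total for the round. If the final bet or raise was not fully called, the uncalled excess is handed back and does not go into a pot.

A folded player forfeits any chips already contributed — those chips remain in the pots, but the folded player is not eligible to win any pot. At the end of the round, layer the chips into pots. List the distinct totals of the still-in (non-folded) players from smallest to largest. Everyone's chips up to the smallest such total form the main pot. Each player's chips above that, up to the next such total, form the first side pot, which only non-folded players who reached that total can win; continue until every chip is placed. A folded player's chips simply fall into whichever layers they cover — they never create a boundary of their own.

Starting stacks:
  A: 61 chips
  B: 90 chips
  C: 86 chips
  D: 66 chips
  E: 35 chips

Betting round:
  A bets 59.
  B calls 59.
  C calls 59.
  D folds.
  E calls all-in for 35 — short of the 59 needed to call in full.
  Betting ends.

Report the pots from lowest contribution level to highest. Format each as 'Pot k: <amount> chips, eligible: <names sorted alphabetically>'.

Pot 1: 140 chips, eligible: A, B, C, E
Pot 2: 72 chips, eligible: A, B, C

Derivation:
Contributions: A=59, B=59, C=59, E=35
Folded: D
Pot levels (distinct totals of non-folded players): 35, 59
Layer 1-35: 35 each from A, B, C, E = 35*4 = 140 chips; eligible A, B, C, E
Layer 36-59: 24 each from A, B, C = 24*3 = 72 chips; eligible A, B, C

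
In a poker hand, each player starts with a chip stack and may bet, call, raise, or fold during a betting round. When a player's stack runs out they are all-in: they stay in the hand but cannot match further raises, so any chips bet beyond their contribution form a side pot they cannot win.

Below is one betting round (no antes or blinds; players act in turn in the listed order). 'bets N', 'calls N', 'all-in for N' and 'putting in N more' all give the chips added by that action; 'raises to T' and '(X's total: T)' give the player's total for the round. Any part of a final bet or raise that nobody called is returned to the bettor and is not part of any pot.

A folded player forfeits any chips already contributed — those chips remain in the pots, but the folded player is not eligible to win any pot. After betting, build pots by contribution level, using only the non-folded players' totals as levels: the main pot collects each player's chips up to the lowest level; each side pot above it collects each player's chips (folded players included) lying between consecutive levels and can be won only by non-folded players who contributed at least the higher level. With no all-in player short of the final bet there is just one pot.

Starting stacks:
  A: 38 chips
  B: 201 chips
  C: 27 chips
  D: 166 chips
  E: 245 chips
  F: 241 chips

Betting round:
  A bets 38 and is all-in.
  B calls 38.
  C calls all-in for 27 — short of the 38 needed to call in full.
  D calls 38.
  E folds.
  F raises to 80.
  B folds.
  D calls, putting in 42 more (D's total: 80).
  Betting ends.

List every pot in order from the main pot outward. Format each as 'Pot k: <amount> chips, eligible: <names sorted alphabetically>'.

Pot 1: 135 chips, eligible: A, C, D, F
Pot 2: 44 chips, eligible: A, D, F
Pot 3: 84 chips, eligible: D, F

Derivation:
Contributions: A=38, B=38, C=27, D=80, F=80
Folded: B, E
Pot levels (distinct totals of non-folded players): 27, 38, 80
Layer 1-27: 27 each from A, B, C, D, F = 27*5 = 135 chips; eligible A, C, D, F
Layer 28-38: 11 each from A, B, D, F = 11*4 = 44 chips; eligible A, D, F
Layer 39-80: 42 each from D, F = 42*2 = 84 chips; eligible D, F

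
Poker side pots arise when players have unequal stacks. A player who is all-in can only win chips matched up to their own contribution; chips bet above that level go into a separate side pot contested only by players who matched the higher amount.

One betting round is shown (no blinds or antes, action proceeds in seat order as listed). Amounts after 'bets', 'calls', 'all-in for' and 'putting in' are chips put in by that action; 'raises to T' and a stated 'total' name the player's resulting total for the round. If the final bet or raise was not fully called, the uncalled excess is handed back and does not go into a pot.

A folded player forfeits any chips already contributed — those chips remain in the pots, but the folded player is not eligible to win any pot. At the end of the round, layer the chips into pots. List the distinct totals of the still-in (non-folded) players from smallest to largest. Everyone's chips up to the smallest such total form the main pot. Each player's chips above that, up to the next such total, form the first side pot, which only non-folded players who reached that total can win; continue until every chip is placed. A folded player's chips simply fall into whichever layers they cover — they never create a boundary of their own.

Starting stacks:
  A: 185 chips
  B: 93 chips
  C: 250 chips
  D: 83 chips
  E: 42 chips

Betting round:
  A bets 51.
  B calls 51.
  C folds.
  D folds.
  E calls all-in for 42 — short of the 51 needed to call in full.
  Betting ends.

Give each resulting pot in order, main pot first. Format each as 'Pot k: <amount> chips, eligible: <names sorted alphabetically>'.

Contributions: A=51, B=51, E=42
Folded: C, D
Pot levels (distinct totals of non-folded players): 42, 51
Layer 1-42: 42 each from A, B, E = 42*3 = 126 chips; eligible A, B, E
Layer 43-51: 9 each from A, B = 9*2 = 18 chips; eligible A, B

Pot 1: 126 chips, eligible: A, B, E
Pot 2: 18 chips, eligible: A, B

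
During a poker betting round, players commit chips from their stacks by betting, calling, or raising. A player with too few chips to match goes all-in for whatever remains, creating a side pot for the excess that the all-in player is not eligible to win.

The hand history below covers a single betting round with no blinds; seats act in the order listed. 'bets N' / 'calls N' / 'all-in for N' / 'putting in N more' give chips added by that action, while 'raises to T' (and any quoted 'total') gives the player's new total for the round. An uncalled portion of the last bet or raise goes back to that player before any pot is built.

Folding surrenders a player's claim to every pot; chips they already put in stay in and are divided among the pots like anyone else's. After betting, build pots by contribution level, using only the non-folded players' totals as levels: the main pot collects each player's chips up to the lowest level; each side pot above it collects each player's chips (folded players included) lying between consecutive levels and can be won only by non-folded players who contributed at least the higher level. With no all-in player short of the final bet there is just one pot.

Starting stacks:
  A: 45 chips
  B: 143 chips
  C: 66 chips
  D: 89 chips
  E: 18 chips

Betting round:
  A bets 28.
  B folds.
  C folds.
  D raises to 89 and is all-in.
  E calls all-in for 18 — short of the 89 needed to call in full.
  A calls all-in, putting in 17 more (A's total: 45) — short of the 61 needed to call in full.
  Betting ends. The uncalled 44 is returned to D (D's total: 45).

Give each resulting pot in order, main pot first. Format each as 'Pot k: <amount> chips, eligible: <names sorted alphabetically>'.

Pot 1: 54 chips, eligible: A, D, E
Pot 2: 54 chips, eligible: A, D

Derivation:
Contributions (after 44 returned to D): A=45, D=45, E=18
Folded: B, C
Pot levels (distinct totals of non-folded players): 18, 45
Layer 1-18: 18 each from A, D, E = 18*3 = 54 chips; eligible A, D, E
Layer 19-45: 27 each from A, D = 27*2 = 54 chips; eligible A, D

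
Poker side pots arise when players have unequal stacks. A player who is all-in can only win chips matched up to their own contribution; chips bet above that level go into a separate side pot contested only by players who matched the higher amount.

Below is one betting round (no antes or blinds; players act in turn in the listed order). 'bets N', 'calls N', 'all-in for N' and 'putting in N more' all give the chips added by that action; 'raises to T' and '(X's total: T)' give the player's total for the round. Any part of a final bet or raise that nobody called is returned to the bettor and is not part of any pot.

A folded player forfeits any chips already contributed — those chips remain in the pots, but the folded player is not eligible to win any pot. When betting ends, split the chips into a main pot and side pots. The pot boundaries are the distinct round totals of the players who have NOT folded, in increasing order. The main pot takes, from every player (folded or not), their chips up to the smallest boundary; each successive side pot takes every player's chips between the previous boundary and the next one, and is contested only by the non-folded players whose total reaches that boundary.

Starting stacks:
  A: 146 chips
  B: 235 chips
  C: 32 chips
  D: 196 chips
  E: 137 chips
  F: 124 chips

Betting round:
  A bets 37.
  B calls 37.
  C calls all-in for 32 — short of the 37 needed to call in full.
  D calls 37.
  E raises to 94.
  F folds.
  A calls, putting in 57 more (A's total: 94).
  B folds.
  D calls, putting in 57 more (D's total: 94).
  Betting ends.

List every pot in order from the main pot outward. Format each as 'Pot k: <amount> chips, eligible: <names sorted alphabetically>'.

Contributions: A=94, B=37, C=32, D=94, E=94
Folded: B, F
Pot levels (distinct totals of non-folded players): 32, 94
Layer 1-32: 32 each from A, B, C, D, E = 32*5 = 160 chips; eligible A, C, D, E
Layer 33-94: A 62 + B 5 + D 62 + E 62 = 191 chips; eligible A, D, E

Pot 1: 160 chips, eligible: A, C, D, E
Pot 2: 191 chips, eligible: A, D, E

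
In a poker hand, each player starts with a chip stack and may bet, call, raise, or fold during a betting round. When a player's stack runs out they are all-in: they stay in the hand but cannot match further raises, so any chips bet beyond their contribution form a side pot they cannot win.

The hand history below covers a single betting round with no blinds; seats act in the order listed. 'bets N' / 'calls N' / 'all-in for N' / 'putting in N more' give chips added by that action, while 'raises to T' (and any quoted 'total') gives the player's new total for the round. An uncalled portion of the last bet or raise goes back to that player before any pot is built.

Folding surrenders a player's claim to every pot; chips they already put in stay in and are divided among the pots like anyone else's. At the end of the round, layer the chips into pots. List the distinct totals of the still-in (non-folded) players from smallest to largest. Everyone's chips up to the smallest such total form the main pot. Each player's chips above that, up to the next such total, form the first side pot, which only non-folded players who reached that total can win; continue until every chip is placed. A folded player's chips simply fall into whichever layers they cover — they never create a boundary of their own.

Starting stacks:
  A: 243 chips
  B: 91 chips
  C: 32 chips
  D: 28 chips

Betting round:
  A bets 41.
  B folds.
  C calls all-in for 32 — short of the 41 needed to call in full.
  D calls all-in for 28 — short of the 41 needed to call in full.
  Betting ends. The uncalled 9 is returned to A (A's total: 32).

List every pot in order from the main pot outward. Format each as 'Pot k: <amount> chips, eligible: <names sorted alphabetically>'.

Contributions (after 9 returned to A): A=32, C=32, D=28
Folded: B
Pot levels (distinct totals of non-folded players): 28, 32
Layer 1-28: 28 each from A, C, D = 28*3 = 84 chips; eligible A, C, D
Layer 29-32: 4 each from A, C = 4*2 = 8 chips; eligible A, C

Pot 1: 84 chips, eligible: A, C, D
Pot 2: 8 chips, eligible: A, C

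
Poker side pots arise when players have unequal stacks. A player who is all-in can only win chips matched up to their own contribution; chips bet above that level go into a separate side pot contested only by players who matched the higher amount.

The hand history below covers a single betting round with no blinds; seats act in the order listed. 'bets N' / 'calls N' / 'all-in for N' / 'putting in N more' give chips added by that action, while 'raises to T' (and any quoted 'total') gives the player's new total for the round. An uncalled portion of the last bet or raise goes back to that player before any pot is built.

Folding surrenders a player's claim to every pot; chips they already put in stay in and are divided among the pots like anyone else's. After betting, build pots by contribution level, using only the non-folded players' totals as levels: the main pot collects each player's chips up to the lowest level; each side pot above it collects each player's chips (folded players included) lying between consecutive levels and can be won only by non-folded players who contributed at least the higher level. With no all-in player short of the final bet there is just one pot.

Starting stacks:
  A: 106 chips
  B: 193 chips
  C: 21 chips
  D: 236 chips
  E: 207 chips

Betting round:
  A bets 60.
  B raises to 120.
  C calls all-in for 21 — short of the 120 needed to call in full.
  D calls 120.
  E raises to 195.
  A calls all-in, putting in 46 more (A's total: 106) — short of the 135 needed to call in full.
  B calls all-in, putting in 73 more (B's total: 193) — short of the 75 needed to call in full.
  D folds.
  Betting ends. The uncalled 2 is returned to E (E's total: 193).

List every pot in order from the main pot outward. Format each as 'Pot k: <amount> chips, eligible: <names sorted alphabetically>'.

Pot 1: 105 chips, eligible: A, B, C, E
Pot 2: 340 chips, eligible: A, B, E
Pot 3: 188 chips, eligible: B, E

Derivation:
Contributions (after 2 returned to E): A=106, B=193, C=21, D=120, E=193
Folded: D
Pot levels (distinct totals of non-folded players): 21, 106, 193
Layer 1-21: 21 each from A, B, C, D, E = 21*5 = 105 chips; eligible A, B, C, E
Layer 22-106: 85 each from A, B, D, E = 85*4 = 340 chips; eligible A, B, E
Layer 107-193: B 87 + D 14 + E 87 = 188 chips; eligible B, E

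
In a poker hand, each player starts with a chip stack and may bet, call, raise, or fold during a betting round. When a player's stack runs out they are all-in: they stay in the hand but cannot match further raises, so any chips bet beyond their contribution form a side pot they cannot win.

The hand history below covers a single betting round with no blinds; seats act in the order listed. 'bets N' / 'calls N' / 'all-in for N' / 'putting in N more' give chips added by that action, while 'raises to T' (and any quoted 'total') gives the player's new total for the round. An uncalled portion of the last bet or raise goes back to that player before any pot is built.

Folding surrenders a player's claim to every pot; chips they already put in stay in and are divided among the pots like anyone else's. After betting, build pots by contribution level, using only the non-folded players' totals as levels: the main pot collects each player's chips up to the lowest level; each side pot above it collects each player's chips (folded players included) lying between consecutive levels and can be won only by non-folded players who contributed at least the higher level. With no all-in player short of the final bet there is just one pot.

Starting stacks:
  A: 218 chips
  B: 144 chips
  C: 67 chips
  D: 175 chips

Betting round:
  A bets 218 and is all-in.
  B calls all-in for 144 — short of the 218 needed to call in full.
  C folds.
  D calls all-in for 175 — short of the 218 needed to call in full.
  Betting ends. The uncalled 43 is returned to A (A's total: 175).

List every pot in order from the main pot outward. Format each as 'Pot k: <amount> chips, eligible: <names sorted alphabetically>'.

Contributions (after 43 returned to A): A=175, B=144, D=175
Folded: C
Pot levels (distinct totals of non-folded players): 144, 175
Layer 1-144: 144 each from A, B, D = 144*3 = 432 chips; eligible A, B, D
Layer 145-175: 31 each from A, D = 31*2 = 62 chips; eligible A, D

Pot 1: 432 chips, eligible: A, B, D
Pot 2: 62 chips, eligible: A, D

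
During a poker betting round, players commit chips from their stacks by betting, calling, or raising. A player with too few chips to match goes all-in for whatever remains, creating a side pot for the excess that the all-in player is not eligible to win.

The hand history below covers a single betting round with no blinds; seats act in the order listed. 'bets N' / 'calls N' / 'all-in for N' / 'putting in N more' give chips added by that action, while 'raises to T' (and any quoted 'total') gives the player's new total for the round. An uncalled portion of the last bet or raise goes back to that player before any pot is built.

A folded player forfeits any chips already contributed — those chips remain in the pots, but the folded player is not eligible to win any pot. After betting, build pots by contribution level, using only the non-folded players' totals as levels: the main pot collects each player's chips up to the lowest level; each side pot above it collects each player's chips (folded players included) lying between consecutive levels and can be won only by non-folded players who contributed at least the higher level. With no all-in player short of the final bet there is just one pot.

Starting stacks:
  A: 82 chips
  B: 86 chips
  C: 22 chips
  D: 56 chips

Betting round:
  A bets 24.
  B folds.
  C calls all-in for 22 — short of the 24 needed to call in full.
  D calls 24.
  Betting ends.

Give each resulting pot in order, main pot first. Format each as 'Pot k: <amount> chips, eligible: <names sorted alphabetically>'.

Pot 1: 66 chips, eligible: A, C, D
Pot 2: 4 chips, eligible: A, D

Derivation:
Contributions: A=24, C=22, D=24
Folded: B
Pot levels (distinct totals of non-folded players): 22, 24
Layer 1-22: 22 each from A, C, D = 22*3 = 66 chips; eligible A, C, D
Layer 23-24: 2 each from A, D = 2*2 = 4 chips; eligible A, D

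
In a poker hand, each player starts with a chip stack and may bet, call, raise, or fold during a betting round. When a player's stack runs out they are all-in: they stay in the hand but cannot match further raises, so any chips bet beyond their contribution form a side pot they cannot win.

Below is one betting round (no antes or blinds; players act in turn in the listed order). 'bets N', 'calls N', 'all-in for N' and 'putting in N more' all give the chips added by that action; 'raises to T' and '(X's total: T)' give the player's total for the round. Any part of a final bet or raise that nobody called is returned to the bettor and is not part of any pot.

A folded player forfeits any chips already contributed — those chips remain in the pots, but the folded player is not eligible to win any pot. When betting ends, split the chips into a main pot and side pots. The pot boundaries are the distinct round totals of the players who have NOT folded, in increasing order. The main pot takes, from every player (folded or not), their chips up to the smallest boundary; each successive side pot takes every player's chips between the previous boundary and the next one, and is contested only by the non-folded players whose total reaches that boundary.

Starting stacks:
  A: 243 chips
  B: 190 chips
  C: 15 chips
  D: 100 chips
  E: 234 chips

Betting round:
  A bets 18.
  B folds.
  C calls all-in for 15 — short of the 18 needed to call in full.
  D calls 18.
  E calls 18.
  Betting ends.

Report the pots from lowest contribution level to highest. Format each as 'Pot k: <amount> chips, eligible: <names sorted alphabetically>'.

Pot 1: 60 chips, eligible: A, C, D, E
Pot 2: 9 chips, eligible: A, D, E

Derivation:
Contributions: A=18, C=15, D=18, E=18
Folded: B
Pot levels (distinct totals of non-folded players): 15, 18
Layer 1-15: 15 each from A, C, D, E = 15*4 = 60 chips; eligible A, C, D, E
Layer 16-18: 3 each from A, D, E = 3*3 = 9 chips; eligible A, D, E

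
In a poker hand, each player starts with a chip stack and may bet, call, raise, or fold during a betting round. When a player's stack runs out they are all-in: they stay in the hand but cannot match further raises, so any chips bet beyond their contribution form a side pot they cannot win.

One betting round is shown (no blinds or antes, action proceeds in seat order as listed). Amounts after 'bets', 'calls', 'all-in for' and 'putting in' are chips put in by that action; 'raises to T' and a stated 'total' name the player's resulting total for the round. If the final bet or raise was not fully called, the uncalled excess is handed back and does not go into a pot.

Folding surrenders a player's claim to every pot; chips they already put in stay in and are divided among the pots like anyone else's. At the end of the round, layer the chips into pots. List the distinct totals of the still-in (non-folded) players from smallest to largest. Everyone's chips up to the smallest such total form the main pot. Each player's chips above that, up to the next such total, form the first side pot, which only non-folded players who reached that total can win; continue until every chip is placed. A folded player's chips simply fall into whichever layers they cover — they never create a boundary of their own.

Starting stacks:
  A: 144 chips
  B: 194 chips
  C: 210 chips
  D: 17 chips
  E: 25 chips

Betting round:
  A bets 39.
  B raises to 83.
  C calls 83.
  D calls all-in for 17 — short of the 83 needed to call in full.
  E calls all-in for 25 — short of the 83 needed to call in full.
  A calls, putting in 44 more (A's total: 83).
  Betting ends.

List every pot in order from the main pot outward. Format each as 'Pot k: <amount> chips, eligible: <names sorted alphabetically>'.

Contributions: A=83, B=83, C=83, D=17, E=25
Pot levels (distinct totals of non-folded players): 17, 25, 83
Layer 1-17: 17 each from A, B, C, D, E = 17*5 = 85 chips; eligible A, B, C, D, E
Layer 18-25: 8 each from A, B, C, E = 8*4 = 32 chips; eligible A, B, C, E
Layer 26-83: 58 each from A, B, C = 58*3 = 174 chips; eligible A, B, C

Pot 1: 85 chips, eligible: A, B, C, D, E
Pot 2: 32 chips, eligible: A, B, C, E
Pot 3: 174 chips, eligible: A, B, C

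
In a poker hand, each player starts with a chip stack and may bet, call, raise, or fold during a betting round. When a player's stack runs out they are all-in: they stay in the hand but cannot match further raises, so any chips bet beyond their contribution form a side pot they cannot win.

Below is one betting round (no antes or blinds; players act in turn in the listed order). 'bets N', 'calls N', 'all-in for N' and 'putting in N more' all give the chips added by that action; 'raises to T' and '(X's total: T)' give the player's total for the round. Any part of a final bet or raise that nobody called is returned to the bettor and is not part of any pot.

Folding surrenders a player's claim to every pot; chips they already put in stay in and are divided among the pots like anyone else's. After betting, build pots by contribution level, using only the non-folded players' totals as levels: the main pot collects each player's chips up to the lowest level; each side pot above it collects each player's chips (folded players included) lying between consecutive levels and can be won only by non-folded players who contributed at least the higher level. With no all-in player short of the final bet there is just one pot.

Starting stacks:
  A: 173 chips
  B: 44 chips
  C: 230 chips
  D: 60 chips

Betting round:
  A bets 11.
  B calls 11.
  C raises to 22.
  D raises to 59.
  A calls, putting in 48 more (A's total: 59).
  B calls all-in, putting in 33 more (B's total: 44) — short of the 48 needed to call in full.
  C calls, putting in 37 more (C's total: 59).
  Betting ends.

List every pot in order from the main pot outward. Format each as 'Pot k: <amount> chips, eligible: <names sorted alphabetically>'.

Pot 1: 176 chips, eligible: A, B, C, D
Pot 2: 45 chips, eligible: A, C, D

Derivation:
Contributions: A=59, B=44, C=59, D=59
Pot levels (distinct totals of non-folded players): 44, 59
Layer 1-44: 44 each from A, B, C, D = 44*4 = 176 chips; eligible A, B, C, D
Layer 45-59: 15 each from A, C, D = 15*3 = 45 chips; eligible A, C, D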